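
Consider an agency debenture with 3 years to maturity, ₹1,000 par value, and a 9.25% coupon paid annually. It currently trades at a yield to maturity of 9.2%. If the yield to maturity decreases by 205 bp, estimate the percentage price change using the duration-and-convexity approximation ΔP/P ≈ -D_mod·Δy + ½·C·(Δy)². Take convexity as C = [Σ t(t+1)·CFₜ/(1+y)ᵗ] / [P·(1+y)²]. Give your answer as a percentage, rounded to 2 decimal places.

+5.36%

With y = 0.092:
  t   CF        PV=CF/(1+0.092)^t    t·PV        t(t+1)·PV
  1        92.50        84.7070        84.7070         169.4139
  2        92.50        77.5705       155.1410         465.4229
  3     1,092.50       838.9837     2,516.9511      10,067.8046
  Σ                  1,001.2611     2,756.7991      10,702.6413
P = 1,001.2611; D_Mac = 2.75333 yrs; D_mod = 2.52136 yrs; C = 8.96393.
Duration effect: -2.52136 × (-0.0205) = +0.051688
Convexity effect: 0.5 × 8.96393 × (-0.0205)² = +0.0018835
ΔP/P ≈ +0.051688 + 0.0018835 = +0.053571 = +5.3571%.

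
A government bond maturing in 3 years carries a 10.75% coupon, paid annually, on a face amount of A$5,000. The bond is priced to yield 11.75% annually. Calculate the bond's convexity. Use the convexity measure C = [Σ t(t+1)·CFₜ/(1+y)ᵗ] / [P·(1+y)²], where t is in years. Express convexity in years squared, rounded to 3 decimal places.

With y = 0.1175:
  t   CF        PV=CF/(1+0.1175)^t    t·PV        t(t+1)·PV
  1       537.50       480.9843       480.9843         961.9687
  2       537.50       430.4110       860.8221       2,582.4663
  3     5,537.50     3,967.9953    11,903.9858      47,615.9430
  Σ                  4,879.3906    13,245.7922      51,160.3780
P = 4,879.3906.
Convexity = Σ t(t+1)·PV / [P·(1+y)²] = 51,160.3780 / (4,879.3906 × 1.248806) = 8.39601.

8.396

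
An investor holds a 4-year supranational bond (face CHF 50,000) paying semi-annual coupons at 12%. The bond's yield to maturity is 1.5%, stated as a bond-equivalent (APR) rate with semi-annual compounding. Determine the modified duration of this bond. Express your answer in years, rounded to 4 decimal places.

Periodic yield y = 0.0075. First find Macaulay duration:
  t   CF        PV=CF/(1+0.0075)^t    t·PV
  1     3,000.00     2,977.6675     2,977.6675
  2     3,000.00     2,955.5012     5,911.0025
  3     3,000.00     2,933.5000     8,800.5000
  4     3,000.00     2,911.6625    11,646.6501
  5     3,000.00     2,889.9876    14,449.9380
  6     3,000.00     2,868.4741    17,210.8443
  7     3,000.00     2,847.1206    19,929.8445
  8    53,000.00    49,924.6962   399,397.5699
  Σ                 70,308.6098   480,324.0168
P = 70,308.6098; Macaulay duration = 480,324.0168 / 70,308.6098 = 6.83165 half-year periods = 3.41583 years.
Modified duration = D_Mac / (1 + y) = 3.41583 / 1.0075 = 3.39040 years.

3.3904 years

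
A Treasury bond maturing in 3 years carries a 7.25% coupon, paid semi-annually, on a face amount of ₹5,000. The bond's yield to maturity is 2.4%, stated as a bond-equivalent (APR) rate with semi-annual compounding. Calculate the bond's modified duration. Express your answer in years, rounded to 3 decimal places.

2.735 years

Periodic yield y = 0.012. First find Macaulay duration:
  t   CF        PV=CF/(1+0.012)^t    t·PV
  1       181.25       179.1008       179.1008
  2       181.25       176.9771       353.9541
  3       181.25       174.8785       524.6356
  4       181.25       172.8049       691.2195
  5       181.25       170.7558       853.7790
  6     5,181.25     4,823.3799    28,940.2796
  Σ                  5,697.8970    31,542.9686
P = 5,697.8970; Macaulay duration = 31,542.9686 / 5,697.8970 = 5.53590 half-year periods = 2.76795 years.
Modified duration = D_Mac / (1 + y) = 2.76795 / 1.012 = 2.73513 years.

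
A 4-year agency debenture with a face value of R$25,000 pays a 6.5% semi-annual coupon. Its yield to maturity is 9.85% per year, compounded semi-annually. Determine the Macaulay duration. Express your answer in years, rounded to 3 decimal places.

3.557 years

Periodic yield y = 0.04925. Discount each cash flow and weight by its period:
  t   CF        PV=CF/(1+0.04925)^t    t·PV
  1       812.50       774.3626       774.3626
  2       812.50       738.0154     1,476.0308
  3       812.50       703.3742     2,110.1226
  4       812.50       670.3590     2,681.4361
  5       812.50       638.8935     3,194.4676
  6       812.50       608.9049     3,653.4297
  7       812.50       580.3240     4,062.2679
  8    25,812.50    17,571.0715   140,568.5720
  Σ                 22,285.3052   158,520.6893
Price P = Σ PV = 22,285.3052.
Macaulay duration = Σ(t·PV) / P = 158,520.6893 / 22,285.3052 = 7.11324 half-year periods.
In years: 7.11324 / 2 = 3.55662 years.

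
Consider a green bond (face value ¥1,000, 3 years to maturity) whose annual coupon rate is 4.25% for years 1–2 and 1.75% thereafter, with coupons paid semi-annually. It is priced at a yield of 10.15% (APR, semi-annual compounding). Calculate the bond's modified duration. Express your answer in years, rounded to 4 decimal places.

2.6979 years

Periodic yield y = 0.05075. First find Macaulay duration:
  t   CF        PV=CF/(1+0.05075)^t    t·PV
  1        21.25        20.2236        20.2236
  2        21.25        19.2469        38.4937
  3        21.25        18.3173        54.9518
  4        21.25        17.4326        69.7303
  5         8.75         6.8314        34.1571
  6     1,008.75       749.5268     4,497.1607
  Σ                    831.5786     4,714.7173
P = 831.5786; Macaulay duration = 4,714.7173 / 831.5786 = 5.66960 half-year periods = 2.83480 years.
Modified duration = D_Mac / (1 + y) = 2.83480 / 1.05075 = 2.69788 years.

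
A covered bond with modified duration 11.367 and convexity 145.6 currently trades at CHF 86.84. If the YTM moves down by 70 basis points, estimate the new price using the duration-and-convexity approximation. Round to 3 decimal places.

Duration effect: -D_mod·Δy = -11.367 × (-0.007) = +0.079569
Convexity effect: ½·C·(Δy)² = 0.5 × 145.6 × (-0.007)² = +0.0035672
ΔP/P ≈ +0.079569 + 0.0035672 = +0.0831362
New price ≈ 86.84 × (1 + 0.0831362) = 94.059547608.

CHF 94.060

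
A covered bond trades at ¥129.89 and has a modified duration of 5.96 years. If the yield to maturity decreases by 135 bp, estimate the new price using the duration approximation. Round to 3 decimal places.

¥140.341

Duration approximation: ΔP/P ≈ -D_mod · Δy = -5.96 × (-0.0135) = +0.080460.
New price ≈ 129.89 × (1 + 0.080460) = 140.3409494.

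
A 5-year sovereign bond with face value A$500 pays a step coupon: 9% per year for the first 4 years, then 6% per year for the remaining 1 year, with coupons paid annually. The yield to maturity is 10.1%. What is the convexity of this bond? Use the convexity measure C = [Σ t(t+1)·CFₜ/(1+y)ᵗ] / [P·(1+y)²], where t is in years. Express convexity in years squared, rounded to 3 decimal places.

19.572

With y = 0.101:
  t   CF        PV=CF/(1+0.101)^t    t·PV        t(t+1)·PV
  1        45.00        40.8719        40.8719          81.7439
  2        45.00        37.1226        74.2451         222.7353
  3        45.00        33.7171       101.1514         404.6055
  4        45.00        30.6241       122.4964         612.4819
  5       530.00       327.5965     1,637.9826       9,827.8955
  Σ                    469.9322     1,976.7474      11,149.4621
P = 469.9322.
Convexity = Σ t(t+1)·PV / [P·(1+y)²] = 11,149.4621 / (469.9322 × 1.212201) = 19.57240.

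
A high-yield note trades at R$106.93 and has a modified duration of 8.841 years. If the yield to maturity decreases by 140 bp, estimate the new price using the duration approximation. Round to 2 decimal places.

Duration approximation: ΔP/P ≈ -D_mod · Δy = -8.841 × (-0.014) = +0.123774.
New price ≈ 106.93 × (1 + 0.123774) = 120.16515382.

R$120.17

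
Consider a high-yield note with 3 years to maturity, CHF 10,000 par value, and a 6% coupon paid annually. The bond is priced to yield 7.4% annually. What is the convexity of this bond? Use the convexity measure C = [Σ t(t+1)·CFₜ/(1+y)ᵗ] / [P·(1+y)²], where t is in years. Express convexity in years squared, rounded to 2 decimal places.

9.62

With y = 0.074:
  t   CF        PV=CF/(1+0.074)^t    t·PV        t(t+1)·PV
  1       600.00       558.6592       558.6592       1,117.3184
  2       600.00       520.1669     1,040.3337       3,121.0012
  3    10,600.00     8,556.4383    25,669.3148     102,677.2592
  Σ                  9,635.2644    27,268.3077     106,915.5788
P = 9,635.2644.
Convexity = Σ t(t+1)·PV / [P·(1+y)²] = 106,915.5788 / (9,635.2644 × 1.153476) = 9.61986.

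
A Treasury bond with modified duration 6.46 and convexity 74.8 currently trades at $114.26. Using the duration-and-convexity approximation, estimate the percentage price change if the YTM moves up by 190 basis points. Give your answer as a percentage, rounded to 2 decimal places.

Duration effect: -D_mod·Δy = -6.46 × (+0.019) = -0.122740
Convexity effect: ½·C·(Δy)² = 0.5 × 74.8 × (0.019)² = +0.0135014
ΔP/P ≈ -0.122740 + 0.0135014 = -0.1092386
= -10.92386%.

-10.92%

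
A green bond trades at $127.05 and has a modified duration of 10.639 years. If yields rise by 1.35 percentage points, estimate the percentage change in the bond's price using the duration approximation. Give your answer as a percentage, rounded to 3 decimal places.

-14.363%

Duration approximation: ΔP/P ≈ -D_mod · Δy = -10.639 × (+0.0135) = -0.1436265.
As a percentage: -14.36265%.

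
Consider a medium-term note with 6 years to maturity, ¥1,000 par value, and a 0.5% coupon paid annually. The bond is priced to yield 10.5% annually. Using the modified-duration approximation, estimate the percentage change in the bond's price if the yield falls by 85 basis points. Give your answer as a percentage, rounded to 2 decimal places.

+4.53%

Periodic yield y = 0.105. Modified duration first:
  t   CF        PV=CF/(1+0.105)^t    t·PV
  1         5.00         4.5249         4.5249
  2         5.00         4.0949         8.1898
  3         5.00         3.7058        11.1174
  4         5.00         3.3537        13.4147
  5         5.00         3.0350        15.1750
  6     1,005.00       552.0678     3,312.4066
  Σ                    570.7821     3,364.8285
P = 570.7821; D_Mac = 5.89512 yrs; D_mod = 5.89512/(1+0.105) = 5.33495 yrs.
ΔP/P ≈ -D_mod · Δy = -5.33495 × (-0.0085) = +0.045347 = +4.5347%.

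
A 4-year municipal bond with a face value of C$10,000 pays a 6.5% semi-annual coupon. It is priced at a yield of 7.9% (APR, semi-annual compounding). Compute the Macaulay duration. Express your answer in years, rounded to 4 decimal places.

Periodic yield y = 0.0395. Discount each cash flow and weight by its period:
  t   CF        PV=CF/(1+0.0395)^t    t·PV
  1       325.00       312.6503       312.6503
  2       325.00       300.7699       601.5398
  3       325.00       289.3409       868.0228
  4       325.00       278.3463     1,113.3850
  5       325.00       267.7694     1,338.8468
  6       325.00       257.5944     1,545.5663
  7       325.00       247.8061     1,734.6424
  8    10,325.00     7,573.4561    60,587.6486
  Σ                  9,527.7333    68,102.3021
Price P = Σ PV = 9,527.7333.
Macaulay duration = Σ(t·PV) / P = 68,102.3021 / 9,527.7333 = 7.14780 half-year periods.
In years: 7.14780 / 2 = 3.57390 years.

3.5739 years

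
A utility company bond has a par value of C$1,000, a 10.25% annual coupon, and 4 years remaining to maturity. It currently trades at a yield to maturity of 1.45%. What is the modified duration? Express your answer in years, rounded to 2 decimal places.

Periodic yield y = 0.0145. First find Macaulay duration:
  t   CF        PV=CF/(1+0.0145)^t    t·PV
  1       102.50       101.0350       101.0350
  2       102.50        99.5909       199.1818
  3       102.50        98.1675       294.5025
  4     1,102.50     1,040.8075     4,163.2298
  Σ                  1,339.6009     4,757.9491
P = 1,339.6009; Macaulay duration = 4,757.9491 / 1,339.6009 = 3.55177 years.
Modified duration = D_Mac / (1 + y) = 3.55177 / 1.0145 = 3.50100 years.

3.50 years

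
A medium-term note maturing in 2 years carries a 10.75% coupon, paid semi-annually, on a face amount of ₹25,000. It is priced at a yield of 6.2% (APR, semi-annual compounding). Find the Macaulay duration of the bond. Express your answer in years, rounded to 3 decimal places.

Periodic yield y = 0.031. Discount each cash flow and weight by its period:
  t   CF        PV=CF/(1+0.031)^t    t·PV
  1     1,343.75     1,303.3463     1,303.3463
  2     1,343.75     1,264.1574     2,528.3148
  3     1,343.75     1,226.1468     3,678.4405
  4    26,343.75    23,315.4035    93,261.6139
  Σ                 27,109.0540   100,771.7154
Price P = Σ PV = 27,109.0540.
Macaulay duration = Σ(t·PV) / P = 100,771.7154 / 27,109.0540 = 3.71727 half-year periods.
In years: 3.71727 / 2 = 1.85864 years.

1.859 years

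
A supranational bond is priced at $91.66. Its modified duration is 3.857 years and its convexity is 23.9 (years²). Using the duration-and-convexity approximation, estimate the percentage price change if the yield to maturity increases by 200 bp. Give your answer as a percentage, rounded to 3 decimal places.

-7.236%

Duration effect: -D_mod·Δy = -3.857 × (+0.02) = -0.077140
Convexity effect: ½·C·(Δy)² = 0.5 × 23.9 × (0.02)² = +0.0047800
ΔP/P ≈ -0.077140 + 0.0047800 = -0.072360
= -7.2360%.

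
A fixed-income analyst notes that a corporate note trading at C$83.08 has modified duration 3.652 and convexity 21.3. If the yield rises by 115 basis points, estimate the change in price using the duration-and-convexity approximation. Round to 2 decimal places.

Duration effect: -D_mod·Δy = -3.652 × (+0.0115) = -0.041998
Convexity effect: ½·C·(Δy)² = 0.5 × 21.3 × (0.0115)² = +0.0014084625
ΔP/P ≈ -0.041998 + 0.0014084625 = -0.0405895375
ΔP ≈ 83.08 × (-0.0405895375) = -3.3721787755.

-C$3.37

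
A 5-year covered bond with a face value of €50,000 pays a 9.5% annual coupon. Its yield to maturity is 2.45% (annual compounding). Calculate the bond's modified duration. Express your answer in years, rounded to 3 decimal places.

Periodic yield y = 0.0245. First find Macaulay duration:
  t   CF        PV=CF/(1+0.0245)^t    t·PV
  1     4,750.00     4,636.4080     4,636.4080
  2     4,750.00     4,525.5325     9,051.0649
  3     4,750.00     4,417.3084    13,251.9252
  4     4,750.00     4,311.6724    17,246.6897
  5    54,750.00    48,509.2220   242,546.1102
  Σ                 66,400.1433   286,732.1981
P = 66,400.1433; Macaulay duration = 286,732.1981 / 66,400.1433 = 4.31825 years.
Modified duration = D_Mac / (1 + y) = 4.31825 / 1.0245 = 4.21498 years.

4.215 years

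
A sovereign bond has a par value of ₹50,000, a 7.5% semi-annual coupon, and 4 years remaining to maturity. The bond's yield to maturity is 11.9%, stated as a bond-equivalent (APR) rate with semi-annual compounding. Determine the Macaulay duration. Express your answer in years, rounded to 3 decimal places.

Periodic yield y = 0.0595. Discount each cash flow and weight by its period:
  t   CF        PV=CF/(1+0.0595)^t    t·PV
  1     1,875.00     1,769.7027     1,769.7027
  2     1,875.00     1,670.3187     3,340.6375
  3     1,875.00     1,576.5160     4,729.5481
  4     1,875.00     1,487.9811     5,951.9246
  5     1,875.00     1,404.4183     7,022.0913
  6     1,875.00     1,325.5481     7,953.2889
  7     1,875.00     1,251.1073     8,757.7508
  8    51,875.00    32,670.0968   261,360.7744
  Σ                 43,155.6891   300,885.7182
Price P = Σ PV = 43,155.6891.
Macaulay duration = Σ(t·PV) / P = 300,885.7182 / 43,155.6891 = 6.97210 half-year periods.
In years: 6.97210 / 2 = 3.48605 years.

3.486 years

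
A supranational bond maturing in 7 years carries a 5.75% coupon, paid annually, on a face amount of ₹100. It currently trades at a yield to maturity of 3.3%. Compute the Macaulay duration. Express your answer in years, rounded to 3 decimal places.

Periodic yield y = 0.033. Discount each cash flow and weight by its year:
  t   CF        PV=CF/(1+0.033)^t    t·PV
  1         5.75         5.5663         5.5663
  2         5.75         5.3885        10.7770
  3         5.75         5.2164        15.6491
  4         5.75         5.0497        20.1988
  5         5.75         4.8884        24.4420
  6         5.75         4.7322        28.3934
  7       105.75        84.2516       589.7612
  Σ                    115.0931       694.7877
Price P = Σ PV = 115.0931.
Macaulay duration = Σ(t·PV) / P = 694.7877 / 115.0931 = 6.03675 years.

6.037 years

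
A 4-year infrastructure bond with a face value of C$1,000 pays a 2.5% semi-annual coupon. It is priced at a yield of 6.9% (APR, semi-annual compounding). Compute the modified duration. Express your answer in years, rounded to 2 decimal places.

Periodic yield y = 0.0345. First find Macaulay duration:
  t   CF        PV=CF/(1+0.0345)^t    t·PV
  1        12.50        12.0831        12.0831
  2        12.50        11.6802        23.3603
  3        12.50        11.2906        33.8719
  4        12.50        10.9141        43.6564
  5        12.50        10.5501        52.7506
  6        12.50        10.1983        61.1897
  7        12.50         9.8582        69.0072
  8     1,012.50       771.8823     6,175.0583
  Σ                    848.4569     6,470.9776
P = 848.4569; Macaulay duration = 6,470.9776 / 848.4569 = 7.62676 half-year periods = 3.81338 years.
Modified duration = D_Mac / (1 + y) = 3.81338 / 1.0345 = 3.68621 years.

3.69 years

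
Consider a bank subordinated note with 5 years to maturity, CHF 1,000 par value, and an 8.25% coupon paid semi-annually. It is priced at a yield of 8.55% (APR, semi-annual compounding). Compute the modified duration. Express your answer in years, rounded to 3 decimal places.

Periodic yield y = 0.04275. First find Macaulay duration:
  t   CF        PV=CF/(1+0.04275)^t    t·PV
  1        41.25        39.5589        39.5589
  2        41.25        37.9370        75.8741
  3        41.25        36.3817       109.1452
  4        41.25        34.8902       139.5607
  5        41.25        33.4598       167.2989
  6        41.25        32.0880       192.5281
  7        41.25        30.7725       215.4074
  8        41.25        29.5109       236.0872
  9        41.25        28.3010       254.7092
  10    1,041.25       685.0985     6,850.9852
  Σ                    987.9985     8,281.1547
P = 987.9985; Macaulay duration = 8,281.1547 / 987.9985 = 8.38175 half-year periods = 4.19087 years.
Modified duration = D_Mac / (1 + y) = 4.19087 / 1.04275 = 4.01906 years.

4.019 years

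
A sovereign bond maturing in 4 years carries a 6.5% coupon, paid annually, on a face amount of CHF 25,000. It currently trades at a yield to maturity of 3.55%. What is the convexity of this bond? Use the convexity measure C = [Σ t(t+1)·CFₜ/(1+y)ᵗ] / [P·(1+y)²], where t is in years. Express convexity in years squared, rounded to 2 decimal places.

With y = 0.0355:
  t   CF        PV=CF/(1+0.0355)^t    t·PV        t(t+1)·PV
  1     1,625.00     1,569.2902     1,569.2902       3,138.5804
  2     1,625.00     1,515.4903     3,030.9806       9,092.9418
  3     1,625.00     1,463.5348     4,390.6044      17,562.4177
  4    26,625.00    23,157.3683    92,629.4734     463,147.3668
  Σ                 27,705.6836   101,620.3486     492,941.3066
P = 27,705.6836.
Convexity = Σ t(t+1)·PV / [P·(1+y)²] = 492,941.3066 / (27,705.6836 × 1.072260) = 16.59305.

16.59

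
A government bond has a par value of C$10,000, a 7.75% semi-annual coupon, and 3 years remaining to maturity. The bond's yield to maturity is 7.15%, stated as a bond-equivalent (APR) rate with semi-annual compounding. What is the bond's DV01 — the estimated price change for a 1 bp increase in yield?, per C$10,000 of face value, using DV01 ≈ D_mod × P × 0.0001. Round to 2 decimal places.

Periodic yield y = 0.03575.
  t   CF        PV=CF/(1+0.03575)^t    t·PV
  1       387.50       374.1250       374.1250
  2       387.50       361.2117       722.4234
  3       387.50       348.7441     1,046.2323
  4       387.50       336.7068     1,346.8274
  5       387.50       325.0850     1,625.4252
  6    10,387.50     8,413.5908    50,481.5447
  Σ                 10,159.4635    55,596.5781
P = 10,159.4635; D_Mac = 5.47239 half-year periods = 2.73620 yrs; D_mod = 2.64175 yrs.
DV01 ≈ 2.64175 × 10,159.4635 × 0.0001 = 2.683880.

C$2.68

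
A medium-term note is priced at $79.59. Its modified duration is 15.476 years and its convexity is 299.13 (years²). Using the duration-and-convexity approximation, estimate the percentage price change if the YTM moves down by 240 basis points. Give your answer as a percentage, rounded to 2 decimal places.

+45.76%

Duration effect: -D_mod·Δy = -15.476 × (-0.024) = +0.371424
Convexity effect: ½·C·(Δy)² = 0.5 × 299.13 × (-0.024)² = +0.08614944
ΔP/P ≈ +0.371424 + 0.08614944 = +0.45757344
= +45.757344%.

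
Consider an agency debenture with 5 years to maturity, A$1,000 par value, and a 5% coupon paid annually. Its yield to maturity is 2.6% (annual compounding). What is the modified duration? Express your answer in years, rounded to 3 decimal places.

Periodic yield y = 0.026. First find Macaulay duration:
  t   CF        PV=CF/(1+0.026)^t    t·PV
  1        50.00        48.7329        48.7329
  2        50.00        47.4980        94.9960
  3        50.00        46.2943       138.8830
  4        50.00        45.1212       180.4848
  5     1,050.00       923.5332     4,617.6658
  Σ                  1,111.1796     5,080.7625
P = 1,111.1796; Macaulay duration = 5,080.7625 / 1,111.1796 = 4.57240 years.
Modified duration = D_Mac / (1 + y) = 4.57240 / 1.026 = 4.45653 years.

4.457 years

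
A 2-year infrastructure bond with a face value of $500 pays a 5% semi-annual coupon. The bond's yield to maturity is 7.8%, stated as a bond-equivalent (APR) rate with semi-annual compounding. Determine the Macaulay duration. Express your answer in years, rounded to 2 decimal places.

Periodic yield y = 0.039. Discount each cash flow and weight by its period:
  t   CF        PV=CF/(1+0.039)^t    t·PV
  1        12.50        12.0308        12.0308
  2        12.50        11.5792        23.1584
  3        12.50        11.1446        33.4337
  4       512.50       439.7762     1,759.1046
  Σ                    474.5307     1,827.7276
Price P = Σ PV = 474.5307.
Macaulay duration = Σ(t·PV) / P = 1,827.7276 / 474.5307 = 3.85165 half-year periods.
In years: 3.85165 / 2 = 1.92583 years.

1.93 years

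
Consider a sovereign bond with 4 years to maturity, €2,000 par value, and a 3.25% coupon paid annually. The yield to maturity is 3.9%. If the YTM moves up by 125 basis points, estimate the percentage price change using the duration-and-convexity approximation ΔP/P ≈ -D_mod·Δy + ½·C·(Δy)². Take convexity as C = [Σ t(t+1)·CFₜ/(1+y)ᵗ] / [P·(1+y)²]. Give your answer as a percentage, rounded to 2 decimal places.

With y = 0.039:
  t   CF        PV=CF/(1+0.039)^t    t·PV        t(t+1)·PV
  1        65.00        62.5602        62.5602         125.1203
  2        65.00        60.2119       120.4238         361.2713
  3        65.00        57.9518       173.8553         695.4213
  4     2,065.00     1,771.9761     7,087.9045      35,439.5225
  Σ                  1,952.6999     7,444.7437      36,621.3354
P = 1,952.6999; D_Mac = 3.81254 yrs; D_mod = 3.66943 yrs; C = 17.37271.
Duration effect: -3.66943 × (+0.0125) = -0.045868
Convexity effect: 0.5 × 17.37271 × (0.0125)² = +0.0013572
ΔP/P ≈ -0.045868 + 0.0013572 = -0.044511 = -4.4511%.

-4.45%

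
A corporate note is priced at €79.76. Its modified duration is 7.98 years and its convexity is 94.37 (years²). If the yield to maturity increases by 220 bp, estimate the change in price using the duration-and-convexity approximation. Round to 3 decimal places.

-€12.181

Duration effect: -D_mod·Δy = -7.98 × (+0.022) = -0.175560
Convexity effect: ½·C·(Δy)² = 0.5 × 94.37 × (0.022)² = +0.02283754
ΔP/P ≈ -0.175560 + 0.02283754 = -0.15272246
ΔP ≈ 79.76 × (-0.15272246) = -12.1811434096.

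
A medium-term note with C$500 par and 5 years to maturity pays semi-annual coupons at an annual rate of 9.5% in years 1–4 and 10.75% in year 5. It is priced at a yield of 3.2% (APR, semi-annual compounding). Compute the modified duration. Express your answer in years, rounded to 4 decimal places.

4.1552 years

Periodic yield y = 0.016. First find Macaulay duration:
  t   CF        PV=CF/(1+0.016)^t    t·PV
  1       23.750        23.3760        23.3760
  2       23.750        23.0079        46.0157
  3       23.750        22.6455        67.9366
  4       23.750        22.2889        89.1556
  5       23.750        21.9379       109.6895
  6       23.750        21.5924       129.5545
  7       23.750        21.2524       148.7667
  8       23.750        20.9177       167.3416
  9       26.875        23.2973       209.6755
  10     526.875       449.5422     4,495.4225
  Σ                    649.8582     5,486.9342
P = 649.8582; Macaulay duration = 5,486.9342 / 649.8582 = 8.44328 half-year periods = 4.22164 years.
Modified duration = D_Mac / (1 + y) = 4.22164 / 1.016 = 4.15516 years.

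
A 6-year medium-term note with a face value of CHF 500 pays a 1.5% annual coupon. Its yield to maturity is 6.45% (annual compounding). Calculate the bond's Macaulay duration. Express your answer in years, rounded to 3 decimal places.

5.743 years

Periodic yield y = 0.0645. Discount each cash flow and weight by its year:
  t   CF        PV=CF/(1+0.0645)^t    t·PV
  1         7.50         7.0456         7.0456
  2         7.50         6.6187        13.2373
  3         7.50         6.2176        18.6529
  4         7.50         5.8409        23.3635
  5         7.50         5.4870        27.4349
  6       507.50       348.7884     2,092.7305
  Σ                    379.9981     2,182.4646
Price P = Σ PV = 379.9981.
Macaulay duration = Σ(t·PV) / P = 2,182.4646 / 379.9981 = 5.74336 years.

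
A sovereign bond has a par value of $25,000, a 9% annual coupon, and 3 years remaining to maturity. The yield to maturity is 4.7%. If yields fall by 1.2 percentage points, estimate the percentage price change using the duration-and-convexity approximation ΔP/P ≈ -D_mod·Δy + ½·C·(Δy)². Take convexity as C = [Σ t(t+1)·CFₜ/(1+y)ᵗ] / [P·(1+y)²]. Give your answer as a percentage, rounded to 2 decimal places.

+3.25%

With y = 0.047:
  t   CF        PV=CF/(1+0.047)^t    t·PV        t(t+1)·PV
  1     2,250.00     2,148.9971     2,148.9971       4,297.9943
  2     2,250.00     2,052.5283     4,105.0566      12,315.1698
  3    27,250.00    23,742.5008    71,227.5024     284,910.0098
  Σ                 27,944.0263    77,481.5562     301,523.1739
P = 27,944.0263; D_Mac = 2.77274 yrs; D_mod = 2.64827 yrs; C = 9.84325.
Duration effect: -2.64827 × (-0.012) = +0.031779
Convexity effect: 0.5 × 9.84325 × (-0.012)² = +0.0007087
ΔP/P ≈ +0.031779 + 0.0007087 = +0.032488 = +3.2488%.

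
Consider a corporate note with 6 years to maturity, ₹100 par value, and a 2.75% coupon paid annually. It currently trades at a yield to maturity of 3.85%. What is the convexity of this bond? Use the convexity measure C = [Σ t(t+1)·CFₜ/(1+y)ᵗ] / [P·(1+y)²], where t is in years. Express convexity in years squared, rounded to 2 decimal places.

With y = 0.0385:
  t   CF        PV=CF/(1+0.0385)^t    t·PV        t(t+1)·PV
  1         2.75         2.6481         2.6481           5.2961
  2         2.75         2.5499         5.0998          15.2993
  3         2.75         2.4553         7.3660          29.4642
  4         2.75         2.3643         9.4573          47.2864
  5         2.75         2.2767        11.3834          68.3001
  6       102.75        81.9111       491.4667       3,440.2667
  Σ                     94.2054       527.4212       3,605.9129
P = 94.2054.
Convexity = Σ t(t+1)·PV / [P·(1+y)²] = 3,605.9129 / (94.2054 × 1.078482) = 35.49168.

35.49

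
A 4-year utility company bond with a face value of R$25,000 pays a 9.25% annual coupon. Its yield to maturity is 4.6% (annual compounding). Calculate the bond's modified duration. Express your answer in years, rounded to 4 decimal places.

3.4018 years

Periodic yield y = 0.046. First find Macaulay duration:
  t   CF        PV=CF/(1+0.046)^t    t·PV
  1     2,312.50     2,210.8031     2,210.8031
  2     2,312.50     2,113.5785     4,227.1569
  3     2,312.50     2,020.6295     6,061.8885
  4    27,312.50    22,815.7483    91,262.9930
  Σ                 29,160.7593   103,762.8414
P = 29,160.7593; Macaulay duration = 103,762.8414 / 29,160.7593 = 3.55830 years.
Modified duration = D_Mac / (1 + y) = 3.55830 / 1.046 = 3.40182 years.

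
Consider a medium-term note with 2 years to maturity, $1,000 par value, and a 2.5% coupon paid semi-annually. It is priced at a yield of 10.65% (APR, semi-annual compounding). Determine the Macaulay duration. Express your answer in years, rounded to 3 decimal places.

1.960 years

Periodic yield y = 0.05325. Discount each cash flow and weight by its period:
  t   CF        PV=CF/(1+0.05325)^t    t·PV
  1        12.50        11.8680        11.8680
  2        12.50        11.2680        22.5360
  3        12.50        10.6983        32.0950
  4     1,012.50       822.7524     3,291.0096
  Σ                    856.5868     3,357.5086
Price P = Σ PV = 856.5868.
Macaulay duration = Σ(t·PV) / P = 3,357.5086 / 856.5868 = 3.91964 half-year periods.
In years: 3.91964 / 2 = 1.95982 years.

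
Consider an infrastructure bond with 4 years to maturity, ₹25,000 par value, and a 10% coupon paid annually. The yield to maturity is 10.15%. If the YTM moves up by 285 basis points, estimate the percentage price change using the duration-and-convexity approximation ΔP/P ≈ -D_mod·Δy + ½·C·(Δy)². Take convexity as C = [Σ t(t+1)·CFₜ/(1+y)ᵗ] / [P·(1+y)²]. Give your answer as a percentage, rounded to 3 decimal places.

With y = 0.1015:
  t   CF        PV=CF/(1+0.1015)^t    t·PV        t(t+1)·PV
  1     2,500.00     2,269.6323     2,269.6323       4,539.2646
  2     2,500.00     2,060.4923     4,120.9847      12,362.9541
  3     2,500.00     1,870.6240     5,611.8720      22,447.4881
  4    27,500.00    18,680.7663    74,723.0653     373,615.3264
  Σ                 24,881.5150    86,725.5543     412,965.0333
P = 24,881.5150; D_Mac = 3.48554 yrs; D_mod = 3.16436 yrs; C = 13.67941.
Duration effect: -3.16436 × (+0.0285) = -0.090184
Convexity effect: 0.5 × 13.67941 × (0.0285)² = +0.0055556
ΔP/P ≈ -0.090184 + 0.0055556 = -0.084629 = -8.4629%.

-8.463%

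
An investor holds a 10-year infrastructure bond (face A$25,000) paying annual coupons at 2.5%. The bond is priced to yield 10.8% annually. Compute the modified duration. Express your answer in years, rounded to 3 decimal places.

7.616 years

Periodic yield y = 0.108. First find Macaulay duration:
  t   CF        PV=CF/(1+0.108)^t    t·PV
  1       625.00       564.0794       564.0794
  2       625.00       509.0970     1,018.1939
  3       625.00       459.4738     1,378.4213
  4       625.00       414.6875     1,658.7501
  5       625.00       374.2667     1,871.3336
  6       625.00       337.7859     2,026.7151
  7       625.00       304.8609     2,134.0261
  8       625.00       275.1452     2,201.1616
  9       625.00       248.3260     2,234.9339
  10   25,625.00     9,188.9581    91,889.5808
  Σ                 12,676.6804   106,977.1959
P = 12,676.6804; Macaulay duration = 106,977.1959 / 12,676.6804 = 8.43890 years.
Modified duration = D_Mac / (1 + y) = 8.43890 / 1.108 = 7.61633 years.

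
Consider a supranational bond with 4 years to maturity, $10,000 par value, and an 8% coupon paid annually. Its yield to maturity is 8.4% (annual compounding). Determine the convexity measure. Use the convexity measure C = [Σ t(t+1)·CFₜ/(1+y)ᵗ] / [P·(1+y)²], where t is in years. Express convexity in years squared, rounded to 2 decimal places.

14.62

With y = 0.084:
  t   CF        PV=CF/(1+0.084)^t    t·PV        t(t+1)·PV
  1       800.00       738.0074       738.0074       1,476.0148
  2       800.00       680.8186     1,361.6372       4,084.9117
  3       800.00       628.0615     1,884.1844       7,536.7374
  4    10,800.00     7,821.7986    31,287.1942     156,435.9711
  Σ                  9,868.6860    35,271.0232     169,533.6350
P = 9,868.6860.
Convexity = Σ t(t+1)·PV / [P·(1+y)²] = 169,533.6350 / (9,868.6860 × 1.175056) = 14.61968.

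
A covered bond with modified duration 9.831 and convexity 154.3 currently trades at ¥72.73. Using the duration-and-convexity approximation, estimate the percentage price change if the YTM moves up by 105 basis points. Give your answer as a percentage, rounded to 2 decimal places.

-9.47%

Duration effect: -D_mod·Δy = -9.831 × (+0.0105) = -0.1032255
Convexity effect: ½·C·(Δy)² = 0.5 × 154.3 × (0.0105)² = +0.0085057875
ΔP/P ≈ -0.1032255 + 0.0085057875 = -0.0947197125
= -9.47197125%.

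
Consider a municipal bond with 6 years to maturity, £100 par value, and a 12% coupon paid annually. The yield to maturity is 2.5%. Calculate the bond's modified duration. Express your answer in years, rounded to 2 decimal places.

Periodic yield y = 0.025. First find Macaulay duration:
  t   CF        PV=CF/(1+0.025)^t    t·PV
  1        12.00        11.7073        11.7073
  2        12.00        11.4218        22.8435
  3        12.00        11.1432        33.4296
  4        12.00        10.8714        43.4856
  5        12.00        10.6063        53.0313
  6       112.00        96.5772       579.4635
  Σ                    152.3272       743.9608
P = 152.3272; Macaulay duration = 743.9608 / 152.3272 = 4.88397 years.
Modified duration = D_Mac / (1 + y) = 4.88397 / 1.025 = 4.76484 years.

4.76 years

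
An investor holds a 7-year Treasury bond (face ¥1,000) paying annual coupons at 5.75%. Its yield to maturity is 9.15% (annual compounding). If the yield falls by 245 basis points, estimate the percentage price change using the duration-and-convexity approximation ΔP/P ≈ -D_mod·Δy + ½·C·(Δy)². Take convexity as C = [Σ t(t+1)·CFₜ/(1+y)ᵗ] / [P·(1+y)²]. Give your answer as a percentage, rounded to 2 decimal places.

With y = 0.0915:
  t   CF        PV=CF/(1+0.0915)^t    t·PV        t(t+1)·PV
  1        57.50        52.6798        52.6798         105.3596
  2        57.50        48.2637        96.5273         289.5820
  3        57.50        44.2177       132.6532         530.6130
  4        57.50        40.5110       162.0440         810.2199
  5        57.50        37.1150       185.5749       1,113.4492
  6        57.50        34.0036       204.0218       1,428.1529
  7     1,057.50       572.9467     4,010.6267      32,085.0132
  Σ                    829.7375     4,844.1277      36,362.3897
P = 829.7375; D_Mac = 5.83814 yrs; D_mod = 5.34874 yrs; C = 36.78445.
Duration effect: -5.34874 × (-0.0245) = +0.131044
Convexity effect: 0.5 × 36.78445 × (-0.0245)² = +0.0110399
ΔP/P ≈ +0.131044 + 0.0110399 = +0.142084 = +14.2084%.

+14.21%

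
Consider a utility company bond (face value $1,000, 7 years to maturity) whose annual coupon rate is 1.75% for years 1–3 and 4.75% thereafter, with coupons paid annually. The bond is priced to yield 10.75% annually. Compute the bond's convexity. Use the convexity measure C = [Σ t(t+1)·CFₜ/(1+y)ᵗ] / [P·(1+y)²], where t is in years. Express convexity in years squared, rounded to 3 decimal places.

With y = 0.1075:
  t   CF        PV=CF/(1+0.1075)^t    t·PV        t(t+1)·PV
  1        17.50        15.8014        15.8014          31.6027
  2        17.50        14.2676        28.5352          85.6055
  3        17.50        12.8827        38.6481         154.5924
  4        47.50        31.5732       126.2928         631.4641
  5        47.50        28.5085       142.5427         855.2561
  6        47.50        25.7413       154.4481       1,081.1364
  7     1,047.50       512.5637     3,587.9462      28,703.5699
  Σ                    641.3385     4,094.2144      31,543.2272
P = 641.3385.
Convexity = Σ t(t+1)·PV / [P·(1+y)²] = 31,543.2272 / (641.3385 × 1.226556) = 40.09880.

40.099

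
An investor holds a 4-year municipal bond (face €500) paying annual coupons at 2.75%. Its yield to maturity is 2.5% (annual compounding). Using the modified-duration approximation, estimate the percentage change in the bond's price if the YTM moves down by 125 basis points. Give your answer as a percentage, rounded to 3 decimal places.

Periodic yield y = 0.025. Modified duration first:
  t   CF        PV=CF/(1+0.025)^t    t·PV
  1        13.75        13.4146        13.4146
  2        13.75        13.0874        26.1749
  3        13.75        12.7682        38.3047
  4       513.75       465.4321     1,861.7286
  Σ                    504.7025     1,939.6228
P = 504.7025; D_Mac = 3.84310 yrs; D_mod = 3.84310/(1+0.025) = 3.74937 yrs.
ΔP/P ≈ -D_mod · Δy = -3.74937 × (-0.0125) = +0.046867 = +4.6867%.

+4.687%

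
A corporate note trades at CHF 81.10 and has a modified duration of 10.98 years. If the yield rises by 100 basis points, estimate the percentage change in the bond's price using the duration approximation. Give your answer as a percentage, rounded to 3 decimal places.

Duration approximation: ΔP/P ≈ -D_mod · Δy = -10.98 × (+0.01) = -0.109800.
As a percentage: -10.9800%.

-10.980%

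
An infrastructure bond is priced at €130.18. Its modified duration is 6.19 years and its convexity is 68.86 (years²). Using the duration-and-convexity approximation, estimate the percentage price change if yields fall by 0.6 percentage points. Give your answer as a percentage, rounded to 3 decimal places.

+3.838%

Duration effect: -D_mod·Δy = -6.19 × (-0.006) = +0.037140
Convexity effect: ½·C·(Δy)² = 0.5 × 68.86 × (-0.006)² = +0.00123948
ΔP/P ≈ +0.037140 + 0.00123948 = +0.03837948
= +3.837948%.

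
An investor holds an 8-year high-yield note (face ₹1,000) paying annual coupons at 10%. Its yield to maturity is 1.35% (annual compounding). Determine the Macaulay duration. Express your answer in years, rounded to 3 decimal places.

6.371 years

Periodic yield y = 0.0135. Discount each cash flow and weight by its year:
  t   CF        PV=CF/(1+0.0135)^t    t·PV
  1       100.00        98.6680        98.6680
  2       100.00        97.3537       194.7074
  3       100.00        96.0569       288.1708
  4       100.00        94.7774       379.1098
  5       100.00        93.5150       467.5750
  6       100.00        92.2694       553.6161
  7       100.00        91.0403       637.2822
  8     1,100.00       988.1040     7,904.8321
  Σ                  1,651.7847    10,523.9613
Price P = Σ PV = 1,651.7847.
Macaulay duration = Σ(t·PV) / P = 10,523.9613 / 1,651.7847 = 6.37127 years.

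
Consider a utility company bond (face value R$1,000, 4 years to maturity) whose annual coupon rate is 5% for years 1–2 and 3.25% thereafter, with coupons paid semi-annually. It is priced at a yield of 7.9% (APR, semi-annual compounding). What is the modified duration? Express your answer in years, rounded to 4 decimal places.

Periodic yield y = 0.0395. First find Macaulay duration:
  t   CF        PV=CF/(1+0.0395)^t    t·PV
  1        25.00        24.0500        24.0500
  2        25.00        23.1361        46.2723
  3        25.00        22.2570        66.7710
  4        25.00        21.4113        85.6450
  5        16.25        13.3885        66.9423
  6        16.25        12.8797        77.2783
  7        16.25        12.3903        86.7321
  8     1,016.25       745.4261     5,963.4090
  Σ                    874.9390     6,417.1001
P = 874.9390; Macaulay duration = 6,417.1001 / 874.9390 = 7.33434 half-year periods = 3.66717 years.
Modified duration = D_Mac / (1 + y) = 3.66717 / 1.0395 = 3.52782 years.

3.5278 years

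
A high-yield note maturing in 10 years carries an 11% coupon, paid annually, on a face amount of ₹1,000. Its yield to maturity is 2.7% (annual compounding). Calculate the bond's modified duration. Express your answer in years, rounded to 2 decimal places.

Periodic yield y = 0.027. First find Macaulay duration:
  t   CF        PV=CF/(1+0.027)^t    t·PV
  1       110.00       107.1081       107.1081
  2       110.00       104.2922       208.5844
  3       110.00       101.5503       304.6510
  4       110.00        98.8806       395.5222
  5       110.00        96.2810       481.4049
  6       110.00        93.7497       562.4984
  7       110.00        91.2850       638.9952
  8       110.00        88.8851       711.0811
  9       110.00        86.5483       778.9350
  10    1,110.00       850.3908     8,503.9078
  Σ                  1,718.9711    12,692.6880
P = 1,718.9711; Macaulay duration = 12,692.6880 / 1,718.9711 = 7.38389 years.
Modified duration = D_Mac / (1 + y) = 7.38389 / 1.027 = 7.18976 years.

7.19 years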